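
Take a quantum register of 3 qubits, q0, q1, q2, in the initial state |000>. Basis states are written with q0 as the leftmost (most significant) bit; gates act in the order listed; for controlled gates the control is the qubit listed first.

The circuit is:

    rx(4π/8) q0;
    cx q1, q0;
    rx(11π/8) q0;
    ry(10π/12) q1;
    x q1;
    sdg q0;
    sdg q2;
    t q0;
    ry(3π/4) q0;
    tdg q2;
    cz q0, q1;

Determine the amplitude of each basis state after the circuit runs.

The final amplitudes are -sqrt(3)*sqrt(1/2 - sqrt(2)/4)*sin(5*pi/16)/4 - sqrt(3)*sqrt(1/2 - sqrt(2)/4)*cos(5*pi/16)/4 - sqrt(1/2 - sqrt(2)/4)*sin(5*pi/16)/4 - sqrt(1/2 - sqrt(2)/4)*cos(5*pi/16)/4 - sqrt(3)*sqrt(sqrt(2)/4 + 1/2)*exp(I*pi/4)*cos(5*pi/16)/4 - sqrt(sqrt(2)/4 + 1/2)*exp(I*pi/4)*cos(5*pi/16)/4 + sqrt(sqrt(2)/4 + 1/2)*exp(I*pi/4)*sin(5*pi/16)/4 + sqrt(3)*sqrt(sqrt(2)/4 + 1/2)*exp(I*pi/4)*sin(5*pi/16)/4 on |000>, 0 on |001>, -sqrt(3)*sqrt(1/2 - sqrt(2)/4)*sin(5*pi/16)/4 - sqrt(3)*sqrt(1/2 - sqrt(2)/4)*cos(5*pi/16)/4 + sqrt(1/2 - sqrt(2)/4)*cos(5*pi/16)/4 + sqrt(1/2 - sqrt(2)/4)*sin(5*pi/16)/4 - sqrt(3)*sqrt(sqrt(2)/4 + 1/2)*exp(I*pi/4)*cos(5*pi/16)/4 - sqrt(sqrt(2)/4 + 1/2)*exp(I*pi/4)*sin(5*pi/16)/4 + sqrt(sqrt(2)/4 + 1/2)*exp(I*pi/4)*cos(5*pi/16)/4 + sqrt(3)*sqrt(sqrt(2)/4 + 1/2)*exp(I*pi/4)*sin(5*pi/16)/4 on |010>, 0 on |011>, -sqrt(3)*sqrt(sqrt(2)/4 + 1/2)*sin(5*pi/16)/4 - sqrt(3)*sqrt(sqrt(2)/4 + 1/2)*cos(5*pi/16)/4 - sqrt(sqrt(2)/4 + 1/2)*sin(5*pi/16)/4 - sqrt(sqrt(2)/4 + 1/2)*cos(5*pi/16)/4 - sqrt(3)*sqrt(1/2 - sqrt(2)/4)*exp(I*pi/4)*sin(5*pi/16)/4 - sqrt(1/2 - sqrt(2)/4)*exp(I*pi/4)*sin(5*pi/16)/4 + sqrt(1/2 - sqrt(2)/4)*exp(I*pi/4)*cos(5*pi/16)/4 + sqrt(3)*sqrt(1/2 - sqrt(2)/4)*exp(I*pi/4)*cos(5*pi/16)/4 on |100>, 0 on |101>, -sqrt(sqrt(2)/4 + 1/2)*sin(5*pi/16)/4 - sqrt(sqrt(2)/4 + 1/2)*cos(5*pi/16)/4 + sqrt(3)*sqrt(sqrt(2)/4 + 1/2)*cos(5*pi/16)/4 + sqrt(3)*sqrt(sqrt(2)/4 + 1/2)*sin(5*pi/16)/4 - sqrt(3)*sqrt(1/2 - sqrt(2)/4)*exp(I*pi/4)*cos(5*pi/16)/4 - sqrt(1/2 - sqrt(2)/4)*exp(I*pi/4)*sin(5*pi/16)/4 + sqrt(1/2 - sqrt(2)/4)*exp(I*pi/4)*cos(5*pi/16)/4 + sqrt(3)*sqrt(1/2 - sqrt(2)/4)*exp(I*pi/4)*sin(5*pi/16)/4 on |110>, 0 on |111>.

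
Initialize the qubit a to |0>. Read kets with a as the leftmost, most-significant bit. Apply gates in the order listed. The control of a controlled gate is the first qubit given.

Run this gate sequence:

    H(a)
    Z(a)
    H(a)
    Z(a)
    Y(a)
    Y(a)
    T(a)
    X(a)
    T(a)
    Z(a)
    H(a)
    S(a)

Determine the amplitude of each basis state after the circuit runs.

After the circuit, the state carries amplitude -sqrt(2)*exp(I*pi/4)/2 on |0>, -sqrt(2)*exp(3*I*pi/4)/2 on |1>.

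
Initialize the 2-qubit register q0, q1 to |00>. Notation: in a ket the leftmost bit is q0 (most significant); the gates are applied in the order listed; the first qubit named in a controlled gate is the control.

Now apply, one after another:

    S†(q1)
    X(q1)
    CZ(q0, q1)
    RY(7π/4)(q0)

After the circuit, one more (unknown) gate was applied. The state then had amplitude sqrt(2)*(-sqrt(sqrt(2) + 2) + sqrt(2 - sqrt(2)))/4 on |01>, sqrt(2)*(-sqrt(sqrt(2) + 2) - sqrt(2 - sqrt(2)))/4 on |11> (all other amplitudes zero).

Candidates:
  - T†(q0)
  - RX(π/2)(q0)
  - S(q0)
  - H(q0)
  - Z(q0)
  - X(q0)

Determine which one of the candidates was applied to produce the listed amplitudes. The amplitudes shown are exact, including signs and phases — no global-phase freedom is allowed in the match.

The applied gate was H(q0).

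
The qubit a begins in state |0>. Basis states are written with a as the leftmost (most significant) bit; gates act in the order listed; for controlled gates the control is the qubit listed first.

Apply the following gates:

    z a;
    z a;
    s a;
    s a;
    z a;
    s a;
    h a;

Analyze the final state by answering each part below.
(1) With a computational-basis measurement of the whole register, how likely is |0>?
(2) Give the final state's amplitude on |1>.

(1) A full measurement returns |0> with probability 1/2.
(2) |1> carries amplitude sqrt(2)/2 in the final state.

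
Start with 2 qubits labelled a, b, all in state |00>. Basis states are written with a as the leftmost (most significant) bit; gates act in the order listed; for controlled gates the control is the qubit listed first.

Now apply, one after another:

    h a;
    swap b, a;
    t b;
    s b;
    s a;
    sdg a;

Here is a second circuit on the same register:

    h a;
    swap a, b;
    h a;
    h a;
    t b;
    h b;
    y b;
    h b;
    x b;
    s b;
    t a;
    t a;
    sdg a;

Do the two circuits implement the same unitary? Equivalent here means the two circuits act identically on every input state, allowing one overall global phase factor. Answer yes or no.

No, they are not equivalent — no single phase factor reconciles the two unitaries.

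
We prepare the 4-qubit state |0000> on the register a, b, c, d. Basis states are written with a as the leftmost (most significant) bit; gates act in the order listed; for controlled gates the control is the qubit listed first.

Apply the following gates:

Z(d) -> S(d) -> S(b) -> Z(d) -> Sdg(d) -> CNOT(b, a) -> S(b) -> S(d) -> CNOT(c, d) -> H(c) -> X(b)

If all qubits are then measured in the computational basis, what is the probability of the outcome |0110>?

Outcome |0110> occurs with probability 1/2.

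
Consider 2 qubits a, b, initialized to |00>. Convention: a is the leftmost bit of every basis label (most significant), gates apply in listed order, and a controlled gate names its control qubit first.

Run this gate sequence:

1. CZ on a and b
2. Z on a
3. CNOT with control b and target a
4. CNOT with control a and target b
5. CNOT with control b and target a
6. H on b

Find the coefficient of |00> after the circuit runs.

|00> carries amplitude sqrt(2)/2 in the final state.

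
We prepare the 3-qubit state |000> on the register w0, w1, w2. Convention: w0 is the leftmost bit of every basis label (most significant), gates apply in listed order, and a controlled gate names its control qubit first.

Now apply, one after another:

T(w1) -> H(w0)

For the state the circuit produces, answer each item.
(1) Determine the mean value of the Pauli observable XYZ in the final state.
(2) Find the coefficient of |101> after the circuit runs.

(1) The observable XYZ averages to 0.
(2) The final state's coefficient on |101> equals 0.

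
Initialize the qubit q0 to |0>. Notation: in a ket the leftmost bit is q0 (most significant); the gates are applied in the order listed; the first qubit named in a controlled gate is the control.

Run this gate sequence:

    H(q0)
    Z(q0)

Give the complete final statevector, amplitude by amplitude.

The resulting statevector has amplitude sqrt(2)/2 on |0>, -sqrt(2)/2 on |1>.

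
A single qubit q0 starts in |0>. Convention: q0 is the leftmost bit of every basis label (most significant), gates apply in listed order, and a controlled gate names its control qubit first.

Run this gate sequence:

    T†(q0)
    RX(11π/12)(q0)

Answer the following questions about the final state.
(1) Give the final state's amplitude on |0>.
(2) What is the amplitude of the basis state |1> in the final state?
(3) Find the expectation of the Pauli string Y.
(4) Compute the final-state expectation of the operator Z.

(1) The amplitude on |0> is -sqrt(6 - 3*sqrt(2))/4 + sqrt(sqrt(2) + 2)/4.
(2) |1> carries amplitude -I*sqrt(3*sqrt(2) + 6)/4 - I*sqrt(2 - sqrt(2))/4 in the final state.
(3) The observable Y averages to -sqrt(6)/4 + sqrt(2)/4.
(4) The observable Z averages to -sqrt(6)/4 - sqrt(2)/4.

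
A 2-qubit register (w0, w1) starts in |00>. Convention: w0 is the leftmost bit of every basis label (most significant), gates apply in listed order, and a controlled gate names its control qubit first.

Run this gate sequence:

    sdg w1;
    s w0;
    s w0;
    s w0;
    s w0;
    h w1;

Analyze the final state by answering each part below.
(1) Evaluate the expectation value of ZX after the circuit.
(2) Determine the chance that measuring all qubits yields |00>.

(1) The expectation value of ZX is 1. Key observation: the block from step 2 through step 5 cancels to the identity and can be dropped.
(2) Outcome |00> occurs with probability 1/2.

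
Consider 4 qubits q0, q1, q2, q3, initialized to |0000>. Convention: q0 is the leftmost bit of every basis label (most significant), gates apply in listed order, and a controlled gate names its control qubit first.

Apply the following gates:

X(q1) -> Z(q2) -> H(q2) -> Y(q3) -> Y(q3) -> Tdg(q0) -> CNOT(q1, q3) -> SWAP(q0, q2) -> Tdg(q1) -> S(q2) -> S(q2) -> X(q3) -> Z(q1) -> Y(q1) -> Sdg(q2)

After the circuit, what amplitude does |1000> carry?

The amplitude on |1000> is sqrt(2)*exp(I*pi/4)/2.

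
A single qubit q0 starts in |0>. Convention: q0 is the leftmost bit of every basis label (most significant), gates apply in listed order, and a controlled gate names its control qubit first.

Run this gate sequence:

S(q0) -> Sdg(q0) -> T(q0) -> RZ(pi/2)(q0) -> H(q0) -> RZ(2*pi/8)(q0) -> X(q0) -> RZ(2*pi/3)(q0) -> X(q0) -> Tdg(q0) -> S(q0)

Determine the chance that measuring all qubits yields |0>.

The probability of measuring |0> is 1/2.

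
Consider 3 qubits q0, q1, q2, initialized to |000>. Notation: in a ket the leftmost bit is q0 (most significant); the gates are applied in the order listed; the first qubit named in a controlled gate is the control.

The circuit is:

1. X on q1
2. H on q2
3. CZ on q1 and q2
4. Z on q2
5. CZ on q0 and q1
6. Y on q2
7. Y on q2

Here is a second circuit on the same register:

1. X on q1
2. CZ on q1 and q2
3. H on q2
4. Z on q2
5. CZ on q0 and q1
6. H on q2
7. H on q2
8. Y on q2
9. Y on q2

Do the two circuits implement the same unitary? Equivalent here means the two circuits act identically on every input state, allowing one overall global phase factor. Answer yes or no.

No, they are not equivalent — no single phase factor reconciles the two unitaries.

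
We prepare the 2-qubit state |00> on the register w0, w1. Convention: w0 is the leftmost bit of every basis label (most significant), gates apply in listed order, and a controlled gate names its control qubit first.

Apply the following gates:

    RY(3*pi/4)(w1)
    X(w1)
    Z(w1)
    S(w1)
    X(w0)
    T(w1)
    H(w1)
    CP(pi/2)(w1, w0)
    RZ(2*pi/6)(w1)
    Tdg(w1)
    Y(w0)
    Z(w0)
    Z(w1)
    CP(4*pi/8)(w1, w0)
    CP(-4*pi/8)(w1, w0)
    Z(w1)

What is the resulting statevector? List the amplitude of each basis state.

The final amplitudes are sqrt(2)*(-sqrt(sqrt(2) + 2)*exp(I*pi/3) - sqrt(2 - sqrt(2))*exp(I*pi/12))/4 on |00>, sqrt(2)*(-sqrt(sqrt(2) + 2)*exp(11*I*pi/12) + sqrt(2 - sqrt(2))*exp(2*I*pi/3))/4 on |01>, 0 on |10>, 0 on |11>. Key observation: steps 13-16 multiply out to the identity, so the circuit reduces to the remaining gates.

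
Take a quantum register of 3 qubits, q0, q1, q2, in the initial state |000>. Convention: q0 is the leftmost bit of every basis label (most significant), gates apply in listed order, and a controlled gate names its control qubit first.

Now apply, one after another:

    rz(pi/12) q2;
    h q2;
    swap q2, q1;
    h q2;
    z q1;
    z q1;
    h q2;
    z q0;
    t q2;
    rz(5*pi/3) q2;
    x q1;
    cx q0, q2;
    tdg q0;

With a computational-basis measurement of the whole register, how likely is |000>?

A full measurement returns |000> with probability 1/2.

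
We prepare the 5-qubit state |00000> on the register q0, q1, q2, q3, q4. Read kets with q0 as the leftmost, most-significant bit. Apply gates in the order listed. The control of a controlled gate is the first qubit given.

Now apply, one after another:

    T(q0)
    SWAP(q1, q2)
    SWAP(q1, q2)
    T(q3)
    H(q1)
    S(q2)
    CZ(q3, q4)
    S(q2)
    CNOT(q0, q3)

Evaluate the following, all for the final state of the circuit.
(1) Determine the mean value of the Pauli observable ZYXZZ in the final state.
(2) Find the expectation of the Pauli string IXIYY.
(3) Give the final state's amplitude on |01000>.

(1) In the final state, ZYXZZ has expectation 0.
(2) In the final state, IXIYY has expectation 0.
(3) The amplitude on |01000> is sqrt(2)/2.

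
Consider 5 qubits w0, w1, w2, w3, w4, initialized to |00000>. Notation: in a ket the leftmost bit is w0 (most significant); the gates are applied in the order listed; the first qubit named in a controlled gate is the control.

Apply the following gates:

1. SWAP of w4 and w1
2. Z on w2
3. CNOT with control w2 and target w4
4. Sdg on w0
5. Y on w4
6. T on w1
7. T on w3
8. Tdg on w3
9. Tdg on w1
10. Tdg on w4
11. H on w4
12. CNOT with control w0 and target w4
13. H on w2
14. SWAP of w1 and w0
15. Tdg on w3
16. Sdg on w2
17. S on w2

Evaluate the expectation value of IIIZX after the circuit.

In the final state, IIIZX has expectation -1. Key observation: steps 6-9 multiply out to the identity, so the circuit reduces to the remaining gates.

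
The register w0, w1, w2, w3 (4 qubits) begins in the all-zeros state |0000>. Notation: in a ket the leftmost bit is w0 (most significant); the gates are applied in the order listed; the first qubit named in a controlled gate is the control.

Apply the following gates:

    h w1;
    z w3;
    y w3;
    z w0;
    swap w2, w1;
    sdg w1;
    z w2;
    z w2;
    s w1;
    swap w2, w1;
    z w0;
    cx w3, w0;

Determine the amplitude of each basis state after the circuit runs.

The final amplitudes are sqrt(2)*I/2 on |1001>, sqrt(2)*I/2 on |1101>, and 0 on every other basis state. Key observation: gates 4-11 undo each other exactly, leaving only the rest of the circuit to track.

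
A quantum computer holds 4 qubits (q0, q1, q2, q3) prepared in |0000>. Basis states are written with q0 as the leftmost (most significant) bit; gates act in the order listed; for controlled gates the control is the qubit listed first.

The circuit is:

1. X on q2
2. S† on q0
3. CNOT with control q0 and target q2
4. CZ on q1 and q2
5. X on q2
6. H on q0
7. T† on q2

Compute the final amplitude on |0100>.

The amplitude on |0100> is 0.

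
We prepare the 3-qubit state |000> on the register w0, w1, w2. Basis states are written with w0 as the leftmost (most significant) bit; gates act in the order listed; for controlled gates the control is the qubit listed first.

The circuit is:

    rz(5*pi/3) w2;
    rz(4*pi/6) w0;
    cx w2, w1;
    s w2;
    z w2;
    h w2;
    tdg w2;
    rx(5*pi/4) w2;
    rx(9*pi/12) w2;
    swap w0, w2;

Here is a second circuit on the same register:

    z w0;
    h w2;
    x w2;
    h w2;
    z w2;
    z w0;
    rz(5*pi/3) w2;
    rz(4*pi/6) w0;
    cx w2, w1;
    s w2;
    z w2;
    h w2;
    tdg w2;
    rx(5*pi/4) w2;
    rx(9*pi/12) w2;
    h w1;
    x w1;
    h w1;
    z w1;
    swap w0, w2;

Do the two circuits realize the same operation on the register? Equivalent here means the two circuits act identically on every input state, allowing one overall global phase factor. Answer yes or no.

Yes — the two circuits implement the same unitary up to a global phase.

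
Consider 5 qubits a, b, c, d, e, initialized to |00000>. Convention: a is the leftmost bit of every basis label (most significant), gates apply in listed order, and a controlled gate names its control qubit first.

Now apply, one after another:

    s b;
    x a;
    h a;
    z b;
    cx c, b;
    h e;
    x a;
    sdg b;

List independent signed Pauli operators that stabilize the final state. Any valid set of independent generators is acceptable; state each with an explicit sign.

The final state is stabilized by the group generated by -XIIII, +IIIIX, +IZIII, +IIZII, +IIIZI; other independent generating sets are equally valid.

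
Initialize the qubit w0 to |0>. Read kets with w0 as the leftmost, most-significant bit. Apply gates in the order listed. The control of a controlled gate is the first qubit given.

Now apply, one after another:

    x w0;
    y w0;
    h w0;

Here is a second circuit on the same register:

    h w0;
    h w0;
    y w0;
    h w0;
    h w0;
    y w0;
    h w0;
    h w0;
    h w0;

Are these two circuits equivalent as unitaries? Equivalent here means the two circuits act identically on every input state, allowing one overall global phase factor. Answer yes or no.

No: there is an input state on which the two circuits produce genuinely different outputs (not merely differing by a phase).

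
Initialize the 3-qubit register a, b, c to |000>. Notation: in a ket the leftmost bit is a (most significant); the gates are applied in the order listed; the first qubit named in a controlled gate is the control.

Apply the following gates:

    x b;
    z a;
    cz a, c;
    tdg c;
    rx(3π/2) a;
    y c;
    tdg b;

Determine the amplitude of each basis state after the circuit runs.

The resulting statevector has amplitude -sqrt(2)*exp(I*pi/4)/2 on |011>, -sqrt(2)*exp(3*I*pi/4)/2 on |111>, and 0 on every other basis state.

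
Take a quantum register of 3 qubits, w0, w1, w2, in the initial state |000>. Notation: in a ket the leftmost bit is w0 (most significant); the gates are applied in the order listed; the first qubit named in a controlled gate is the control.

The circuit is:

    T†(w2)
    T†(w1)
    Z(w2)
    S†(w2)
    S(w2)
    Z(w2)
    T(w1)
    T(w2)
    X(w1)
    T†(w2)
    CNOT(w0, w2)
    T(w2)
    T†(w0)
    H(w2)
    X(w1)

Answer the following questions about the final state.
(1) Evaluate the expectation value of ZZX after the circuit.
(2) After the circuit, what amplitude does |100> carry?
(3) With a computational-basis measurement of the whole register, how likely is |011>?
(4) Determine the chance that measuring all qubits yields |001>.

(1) The observable ZZX averages to 1. Key observation: gates 1-8 undo each other exactly, leaving only the rest of the circuit to track.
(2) The final state's coefficient on |100> equals 0.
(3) Outcome |011> occurs with probability 0.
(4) Outcome |001> occurs with probability 1/2.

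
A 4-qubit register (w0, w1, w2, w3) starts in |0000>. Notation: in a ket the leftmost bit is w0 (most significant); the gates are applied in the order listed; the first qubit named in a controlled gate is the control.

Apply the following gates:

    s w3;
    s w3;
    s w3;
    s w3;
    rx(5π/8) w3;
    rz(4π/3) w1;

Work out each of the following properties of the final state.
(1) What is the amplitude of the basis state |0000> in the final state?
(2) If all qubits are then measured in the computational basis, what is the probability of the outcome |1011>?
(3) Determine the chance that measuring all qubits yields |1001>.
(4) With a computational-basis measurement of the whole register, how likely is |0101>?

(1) The final state's coefficient on |0000> equals -exp(I*pi/3)*cos(5*pi/16). Key observation: gates 1-4 undo each other exactly, leaving only the rest of the circuit to track.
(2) A full measurement returns |1011> with probability 0.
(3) The probability of measuring |1001> is 0.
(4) Outcome |0101> occurs with probability 0.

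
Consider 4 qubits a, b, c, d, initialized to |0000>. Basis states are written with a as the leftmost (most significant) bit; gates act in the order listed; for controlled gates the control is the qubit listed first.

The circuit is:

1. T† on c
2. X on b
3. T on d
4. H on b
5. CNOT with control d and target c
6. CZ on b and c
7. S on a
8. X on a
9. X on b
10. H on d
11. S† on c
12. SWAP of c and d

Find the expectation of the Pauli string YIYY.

The observable YIYY averages to 0.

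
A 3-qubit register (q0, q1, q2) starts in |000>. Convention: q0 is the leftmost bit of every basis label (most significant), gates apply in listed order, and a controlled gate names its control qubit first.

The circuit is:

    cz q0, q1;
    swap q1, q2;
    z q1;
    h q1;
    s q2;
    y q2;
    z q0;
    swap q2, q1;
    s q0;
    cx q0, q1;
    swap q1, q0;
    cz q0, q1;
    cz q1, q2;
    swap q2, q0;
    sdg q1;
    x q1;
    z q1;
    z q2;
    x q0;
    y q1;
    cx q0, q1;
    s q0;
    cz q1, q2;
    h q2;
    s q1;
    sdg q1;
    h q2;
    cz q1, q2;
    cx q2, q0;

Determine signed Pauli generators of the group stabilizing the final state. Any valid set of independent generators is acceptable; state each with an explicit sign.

The final state is stabilized by the group generated by +XYI, -ZZI, -IIZ; other independent generating sets are equally valid. Key observation: gates 23-28 undo each other exactly, leaving only the rest of the circuit to track.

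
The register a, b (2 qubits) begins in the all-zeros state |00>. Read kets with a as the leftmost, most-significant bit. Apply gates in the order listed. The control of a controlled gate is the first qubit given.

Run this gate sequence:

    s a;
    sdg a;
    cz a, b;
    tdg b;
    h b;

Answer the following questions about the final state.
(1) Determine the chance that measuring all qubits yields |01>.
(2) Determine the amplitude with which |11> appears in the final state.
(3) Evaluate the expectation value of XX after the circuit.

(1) A full measurement returns |01> with probability 1/2. Key observation: steps 1-2 multiply out to the identity, so the circuit reduces to the remaining gates.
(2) The amplitude on |11> is 0.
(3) The expectation value of XX is 0.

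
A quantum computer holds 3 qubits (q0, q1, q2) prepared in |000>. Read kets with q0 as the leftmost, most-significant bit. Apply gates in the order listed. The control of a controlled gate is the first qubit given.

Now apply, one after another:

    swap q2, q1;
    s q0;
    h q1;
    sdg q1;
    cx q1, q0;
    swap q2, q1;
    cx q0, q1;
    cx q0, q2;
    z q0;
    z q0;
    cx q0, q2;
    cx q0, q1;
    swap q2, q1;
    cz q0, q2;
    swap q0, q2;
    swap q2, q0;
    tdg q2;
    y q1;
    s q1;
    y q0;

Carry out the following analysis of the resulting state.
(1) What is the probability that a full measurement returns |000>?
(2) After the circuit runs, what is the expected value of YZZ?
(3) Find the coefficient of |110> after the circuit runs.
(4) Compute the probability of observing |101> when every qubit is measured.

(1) A full measurement returns |000> with probability 1/2. Key observation: gates 6-13 undo each other exactly, leaving only the rest of the circuit to track.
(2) In the final state, YZZ has expectation 0.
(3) The final state's coefficient on |110> equals -sqrt(2)*I/2.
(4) Outcome |101> occurs with probability 0.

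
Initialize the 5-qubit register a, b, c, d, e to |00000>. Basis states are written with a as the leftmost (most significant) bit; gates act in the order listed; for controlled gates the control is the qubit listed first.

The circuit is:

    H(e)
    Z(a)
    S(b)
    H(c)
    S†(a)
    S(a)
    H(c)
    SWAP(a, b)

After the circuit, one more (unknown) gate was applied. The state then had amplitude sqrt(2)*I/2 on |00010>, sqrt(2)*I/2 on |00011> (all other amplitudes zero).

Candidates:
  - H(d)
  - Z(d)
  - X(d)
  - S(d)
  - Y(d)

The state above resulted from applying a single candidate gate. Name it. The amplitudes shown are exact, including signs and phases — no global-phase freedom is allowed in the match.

It was Y(d) that produced the state shown. Key observation: steps 4-7 multiply out to the identity, so the circuit reduces to the remaining gates.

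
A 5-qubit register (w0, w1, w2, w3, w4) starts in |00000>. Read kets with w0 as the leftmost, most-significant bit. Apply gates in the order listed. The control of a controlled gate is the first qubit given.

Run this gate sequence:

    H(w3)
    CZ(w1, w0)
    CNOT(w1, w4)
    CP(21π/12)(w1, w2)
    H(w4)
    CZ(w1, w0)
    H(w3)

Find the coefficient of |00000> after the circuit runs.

The final state's coefficient on |00000> equals sqrt(2)/2.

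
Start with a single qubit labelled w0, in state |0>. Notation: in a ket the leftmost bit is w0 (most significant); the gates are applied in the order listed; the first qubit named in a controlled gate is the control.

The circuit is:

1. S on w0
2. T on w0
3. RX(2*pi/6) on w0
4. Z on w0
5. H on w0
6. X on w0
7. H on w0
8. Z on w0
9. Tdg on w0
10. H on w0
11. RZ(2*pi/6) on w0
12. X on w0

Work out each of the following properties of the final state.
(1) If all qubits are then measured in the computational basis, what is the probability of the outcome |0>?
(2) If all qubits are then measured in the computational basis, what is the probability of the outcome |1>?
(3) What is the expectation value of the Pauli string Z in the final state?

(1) A full measurement returns |0> with probability 1/2 - sqrt(6)/8. Key observation: gates 5-8 undo each other exactly, leaving only the rest of the circuit to track.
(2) Outcome |1> occurs with probability sqrt(6)/8 + 1/2.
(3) In the final state, Z has expectation -sqrt(6)/4.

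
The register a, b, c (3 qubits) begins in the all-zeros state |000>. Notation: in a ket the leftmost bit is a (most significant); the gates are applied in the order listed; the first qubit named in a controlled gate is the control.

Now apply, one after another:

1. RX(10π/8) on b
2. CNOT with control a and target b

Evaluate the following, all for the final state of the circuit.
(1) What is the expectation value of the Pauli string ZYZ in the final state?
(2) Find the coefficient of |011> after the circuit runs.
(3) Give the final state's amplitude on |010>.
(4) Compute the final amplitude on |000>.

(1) The observable ZYZ averages to sqrt(2)/2.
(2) |011> carries amplitude 0 in the final state.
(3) The final state's coefficient on |010> equals -I*sqrt(sqrt(2) + 2)/2.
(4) |000> carries amplitude -sqrt(2 - sqrt(2))/2 in the final state.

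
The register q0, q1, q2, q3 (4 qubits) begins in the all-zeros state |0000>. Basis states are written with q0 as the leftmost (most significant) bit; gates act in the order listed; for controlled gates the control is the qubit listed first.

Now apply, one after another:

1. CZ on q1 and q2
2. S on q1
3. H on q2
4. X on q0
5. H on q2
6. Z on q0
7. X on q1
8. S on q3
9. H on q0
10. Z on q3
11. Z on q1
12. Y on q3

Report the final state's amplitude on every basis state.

The resulting statevector has amplitude sqrt(2)*I/2 on |0101>, -sqrt(2)*I/2 on |1101>, and 0 on every other basis state.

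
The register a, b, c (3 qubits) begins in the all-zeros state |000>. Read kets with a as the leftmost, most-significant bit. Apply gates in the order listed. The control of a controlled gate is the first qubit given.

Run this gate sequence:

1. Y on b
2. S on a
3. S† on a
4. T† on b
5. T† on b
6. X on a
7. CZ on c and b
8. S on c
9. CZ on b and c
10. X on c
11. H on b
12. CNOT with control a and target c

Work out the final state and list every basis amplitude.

The final amplitudes are sqrt(2)/2 on |100>, -sqrt(2)/2 on |110>, and 0 on every other basis state. Key observation: gates 2-3 undo each other exactly, leaving only the rest of the circuit to track.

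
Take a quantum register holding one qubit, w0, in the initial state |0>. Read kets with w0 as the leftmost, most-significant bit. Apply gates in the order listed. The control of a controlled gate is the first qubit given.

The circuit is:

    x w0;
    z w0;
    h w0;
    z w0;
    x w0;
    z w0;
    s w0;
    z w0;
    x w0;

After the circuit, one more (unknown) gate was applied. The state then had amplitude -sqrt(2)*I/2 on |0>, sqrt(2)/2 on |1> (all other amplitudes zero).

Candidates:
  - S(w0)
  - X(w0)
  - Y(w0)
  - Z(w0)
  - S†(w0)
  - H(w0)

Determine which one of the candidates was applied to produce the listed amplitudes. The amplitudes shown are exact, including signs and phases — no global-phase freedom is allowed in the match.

It was Z(w0) that produced the state shown.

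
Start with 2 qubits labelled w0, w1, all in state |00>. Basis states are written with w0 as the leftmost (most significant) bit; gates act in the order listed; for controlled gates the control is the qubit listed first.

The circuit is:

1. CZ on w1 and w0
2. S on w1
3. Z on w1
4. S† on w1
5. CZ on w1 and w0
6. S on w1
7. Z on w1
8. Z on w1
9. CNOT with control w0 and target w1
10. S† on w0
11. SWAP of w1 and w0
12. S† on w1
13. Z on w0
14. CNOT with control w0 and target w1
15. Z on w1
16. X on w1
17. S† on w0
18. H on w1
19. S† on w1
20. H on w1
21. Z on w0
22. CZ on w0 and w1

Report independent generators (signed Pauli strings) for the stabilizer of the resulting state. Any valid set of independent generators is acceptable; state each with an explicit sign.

The final state is stabilized by the group generated by -IY, +ZI; other independent generating sets are equally valid.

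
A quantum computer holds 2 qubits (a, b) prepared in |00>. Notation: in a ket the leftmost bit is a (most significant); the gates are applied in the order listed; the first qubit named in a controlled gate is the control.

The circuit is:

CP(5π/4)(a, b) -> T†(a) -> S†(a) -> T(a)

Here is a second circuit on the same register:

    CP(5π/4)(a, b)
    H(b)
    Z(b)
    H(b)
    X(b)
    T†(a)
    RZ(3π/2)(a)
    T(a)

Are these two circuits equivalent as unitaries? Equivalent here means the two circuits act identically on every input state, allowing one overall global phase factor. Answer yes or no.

Yes, they are equivalent — the unitaries differ by at most a global phase.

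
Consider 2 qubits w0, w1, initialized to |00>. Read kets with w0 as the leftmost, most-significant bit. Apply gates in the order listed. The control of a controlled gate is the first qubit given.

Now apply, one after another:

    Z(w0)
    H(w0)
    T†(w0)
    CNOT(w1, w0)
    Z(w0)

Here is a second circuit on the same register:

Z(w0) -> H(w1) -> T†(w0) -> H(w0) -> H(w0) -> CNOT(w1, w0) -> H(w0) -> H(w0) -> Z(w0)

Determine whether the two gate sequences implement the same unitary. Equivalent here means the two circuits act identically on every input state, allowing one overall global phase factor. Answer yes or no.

No, they are not equivalent — no single phase factor reconciles the two unitaries.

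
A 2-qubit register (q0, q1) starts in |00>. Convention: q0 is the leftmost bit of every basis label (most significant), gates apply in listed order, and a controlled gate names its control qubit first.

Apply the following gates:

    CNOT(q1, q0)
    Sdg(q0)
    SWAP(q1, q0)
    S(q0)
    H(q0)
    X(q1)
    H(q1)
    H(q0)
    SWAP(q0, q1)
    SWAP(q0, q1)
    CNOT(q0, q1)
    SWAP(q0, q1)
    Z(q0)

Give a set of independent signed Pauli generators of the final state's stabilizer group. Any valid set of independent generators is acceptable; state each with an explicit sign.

One valid set of independent stabilizer generators is +XI, +IZ (any independent generating set of the same group is equally correct).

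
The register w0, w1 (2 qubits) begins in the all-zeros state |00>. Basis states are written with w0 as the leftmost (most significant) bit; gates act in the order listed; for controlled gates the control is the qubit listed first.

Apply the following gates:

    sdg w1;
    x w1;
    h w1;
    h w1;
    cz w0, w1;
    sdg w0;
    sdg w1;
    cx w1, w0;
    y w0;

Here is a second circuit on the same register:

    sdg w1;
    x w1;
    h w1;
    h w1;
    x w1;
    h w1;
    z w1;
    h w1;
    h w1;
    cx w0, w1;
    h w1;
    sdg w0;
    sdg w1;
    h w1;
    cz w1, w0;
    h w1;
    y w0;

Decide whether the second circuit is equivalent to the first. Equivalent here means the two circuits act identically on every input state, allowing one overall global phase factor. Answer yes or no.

No, they are not equivalent — no single phase factor reconciles the two unitaries.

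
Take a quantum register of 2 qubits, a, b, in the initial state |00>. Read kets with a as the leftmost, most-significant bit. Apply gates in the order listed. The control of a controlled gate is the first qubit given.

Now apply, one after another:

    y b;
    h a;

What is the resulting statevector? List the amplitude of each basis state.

The resulting statevector has amplitude 0 on |00>, sqrt(2)*I/2 on |01>, 0 on |10>, sqrt(2)*I/2 on |11>.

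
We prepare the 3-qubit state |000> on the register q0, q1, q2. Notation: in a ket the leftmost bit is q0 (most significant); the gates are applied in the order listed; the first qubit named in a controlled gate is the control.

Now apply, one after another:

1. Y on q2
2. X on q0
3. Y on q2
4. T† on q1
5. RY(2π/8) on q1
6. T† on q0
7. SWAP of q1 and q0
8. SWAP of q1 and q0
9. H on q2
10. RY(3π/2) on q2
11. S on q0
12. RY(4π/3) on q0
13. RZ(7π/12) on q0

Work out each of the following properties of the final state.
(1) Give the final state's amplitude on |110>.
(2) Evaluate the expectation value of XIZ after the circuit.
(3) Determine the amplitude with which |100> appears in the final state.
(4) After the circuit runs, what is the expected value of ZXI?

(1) |110> carries amplitude sqrt(2 - sqrt(2))*exp(13*I*pi/24)/4 in the final state. Key observation: the block from step 7 through step 8 cancels to the identity and can be dropped.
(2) The observable XIZ averages to -3*sqrt(2)/8 + sqrt(6)/8.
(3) |100> carries amplitude sqrt(sqrt(2) + 2)*exp(13*I*pi/24)/4 in the final state.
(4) The observable ZXI averages to sqrt(2)/4.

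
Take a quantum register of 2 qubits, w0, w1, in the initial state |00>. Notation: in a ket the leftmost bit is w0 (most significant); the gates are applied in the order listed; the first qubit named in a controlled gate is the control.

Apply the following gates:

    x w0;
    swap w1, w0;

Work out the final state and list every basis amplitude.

After the circuit, the state carries amplitude 1 on |01>, and 0 on every other basis state.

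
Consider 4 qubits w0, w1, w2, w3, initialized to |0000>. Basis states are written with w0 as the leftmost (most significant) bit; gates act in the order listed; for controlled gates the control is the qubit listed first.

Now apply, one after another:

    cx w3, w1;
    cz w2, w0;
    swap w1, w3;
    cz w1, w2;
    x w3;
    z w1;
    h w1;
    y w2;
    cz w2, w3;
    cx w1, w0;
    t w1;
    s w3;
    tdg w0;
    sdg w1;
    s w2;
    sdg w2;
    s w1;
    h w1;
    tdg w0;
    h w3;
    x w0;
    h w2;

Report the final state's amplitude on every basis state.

The resulting statevector has amplitude -exp(3*I*pi/4)/4 on |0000>, exp(3*I*pi/4)/4 on |0001>, exp(3*I*pi/4)/4 on |0010>, -exp(3*I*pi/4)/4 on |0011>, exp(3*I*pi/4)/4 on |0100>, -exp(3*I*pi/4)/4 on |0101>, -exp(3*I*pi/4)/4 on |0110>, exp(3*I*pi/4)/4 on |0111>, 1/4 on |1000>, -1/4 on |1001>, -1/4 on |1010>, 1/4 on |1011>, 1/4 on |1100>, -1/4 on |1101>, -1/4 on |1110>, 1/4 on |1111>.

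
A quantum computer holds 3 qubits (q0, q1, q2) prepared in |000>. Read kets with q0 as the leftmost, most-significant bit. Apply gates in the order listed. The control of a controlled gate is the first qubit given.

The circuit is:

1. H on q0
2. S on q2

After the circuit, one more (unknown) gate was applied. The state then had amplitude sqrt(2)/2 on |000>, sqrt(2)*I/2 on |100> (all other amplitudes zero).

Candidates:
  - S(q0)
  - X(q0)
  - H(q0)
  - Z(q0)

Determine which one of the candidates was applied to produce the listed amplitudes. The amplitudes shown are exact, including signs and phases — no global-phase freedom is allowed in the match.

The unique candidate consistent with the amplitudes is S(q0).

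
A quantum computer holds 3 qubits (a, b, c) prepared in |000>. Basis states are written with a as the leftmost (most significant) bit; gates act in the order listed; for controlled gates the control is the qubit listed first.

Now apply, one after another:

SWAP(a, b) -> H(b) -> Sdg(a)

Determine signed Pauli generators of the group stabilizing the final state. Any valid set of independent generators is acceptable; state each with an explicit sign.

The stabilizer group can be generated by +IXI, +ZII, +IIZ, among other valid generating sets.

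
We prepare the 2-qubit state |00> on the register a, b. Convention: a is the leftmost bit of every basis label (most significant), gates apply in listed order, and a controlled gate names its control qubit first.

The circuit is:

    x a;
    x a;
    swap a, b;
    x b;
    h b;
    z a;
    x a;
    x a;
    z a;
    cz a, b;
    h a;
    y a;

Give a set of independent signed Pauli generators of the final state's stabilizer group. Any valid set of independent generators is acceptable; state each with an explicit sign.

The stabilizer group can be generated by -XI, -IX, among other valid generating sets.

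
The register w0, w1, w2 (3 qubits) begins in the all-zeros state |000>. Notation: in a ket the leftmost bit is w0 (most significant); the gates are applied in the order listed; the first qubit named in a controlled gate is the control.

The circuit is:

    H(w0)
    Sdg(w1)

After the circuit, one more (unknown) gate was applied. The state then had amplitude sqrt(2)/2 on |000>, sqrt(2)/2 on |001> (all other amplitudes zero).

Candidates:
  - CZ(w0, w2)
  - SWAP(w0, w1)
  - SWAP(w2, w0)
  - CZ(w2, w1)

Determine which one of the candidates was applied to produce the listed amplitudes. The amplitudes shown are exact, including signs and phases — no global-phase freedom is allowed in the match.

The applied gate was SWAP(w2, w0).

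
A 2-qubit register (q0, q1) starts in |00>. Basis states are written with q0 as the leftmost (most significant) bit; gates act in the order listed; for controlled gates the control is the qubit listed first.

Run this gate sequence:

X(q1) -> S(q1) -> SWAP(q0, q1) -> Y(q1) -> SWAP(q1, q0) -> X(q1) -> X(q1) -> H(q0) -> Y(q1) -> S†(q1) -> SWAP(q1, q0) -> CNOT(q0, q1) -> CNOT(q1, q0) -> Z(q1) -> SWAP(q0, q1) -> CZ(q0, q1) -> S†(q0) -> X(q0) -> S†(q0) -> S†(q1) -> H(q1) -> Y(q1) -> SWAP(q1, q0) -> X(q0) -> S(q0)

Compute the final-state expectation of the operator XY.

In the final state, XY has expectation 0.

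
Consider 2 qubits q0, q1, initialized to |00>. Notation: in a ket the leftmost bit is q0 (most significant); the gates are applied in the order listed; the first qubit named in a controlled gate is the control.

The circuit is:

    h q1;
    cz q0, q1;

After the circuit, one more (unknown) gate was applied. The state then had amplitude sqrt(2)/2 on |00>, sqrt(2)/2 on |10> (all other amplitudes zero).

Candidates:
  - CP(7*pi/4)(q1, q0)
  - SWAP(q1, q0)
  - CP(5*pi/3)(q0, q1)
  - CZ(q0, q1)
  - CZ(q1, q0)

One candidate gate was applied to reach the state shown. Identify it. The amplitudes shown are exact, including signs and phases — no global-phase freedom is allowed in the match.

The applied gate was SWAP(q1, q0).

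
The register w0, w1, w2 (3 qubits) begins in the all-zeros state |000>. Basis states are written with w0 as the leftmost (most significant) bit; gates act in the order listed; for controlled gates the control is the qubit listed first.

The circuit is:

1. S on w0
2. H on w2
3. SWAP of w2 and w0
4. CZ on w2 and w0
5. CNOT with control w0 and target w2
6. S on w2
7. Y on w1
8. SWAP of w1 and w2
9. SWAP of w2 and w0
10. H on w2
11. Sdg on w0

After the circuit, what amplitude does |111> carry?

The final state's coefficient on |111> equals -I/2.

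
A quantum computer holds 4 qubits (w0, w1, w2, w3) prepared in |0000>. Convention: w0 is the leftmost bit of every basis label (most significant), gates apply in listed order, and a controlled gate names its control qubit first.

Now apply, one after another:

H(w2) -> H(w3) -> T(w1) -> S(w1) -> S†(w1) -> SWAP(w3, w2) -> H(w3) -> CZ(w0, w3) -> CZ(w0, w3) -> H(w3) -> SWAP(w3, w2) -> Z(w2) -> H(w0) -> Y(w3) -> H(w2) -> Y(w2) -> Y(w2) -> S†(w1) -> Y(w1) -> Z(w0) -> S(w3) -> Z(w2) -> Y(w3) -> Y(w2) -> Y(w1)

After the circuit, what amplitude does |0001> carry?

The amplitude on |0001> is I/2. Key observation: gates 6-11 undo each other exactly, leaving only the rest of the circuit to track.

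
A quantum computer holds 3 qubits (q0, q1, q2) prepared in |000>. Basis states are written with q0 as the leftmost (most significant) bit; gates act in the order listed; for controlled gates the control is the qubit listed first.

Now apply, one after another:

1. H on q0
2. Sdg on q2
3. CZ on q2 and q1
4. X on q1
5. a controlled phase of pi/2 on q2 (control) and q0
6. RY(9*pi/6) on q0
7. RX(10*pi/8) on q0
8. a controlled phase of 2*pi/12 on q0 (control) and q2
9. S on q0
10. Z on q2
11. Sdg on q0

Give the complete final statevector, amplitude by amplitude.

The resulting statevector has amplitude sqrt(2 - sqrt(2))/2 on |010>, I*sqrt(sqrt(2) + 2)/2 on |110>, and 0 on every other basis state.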